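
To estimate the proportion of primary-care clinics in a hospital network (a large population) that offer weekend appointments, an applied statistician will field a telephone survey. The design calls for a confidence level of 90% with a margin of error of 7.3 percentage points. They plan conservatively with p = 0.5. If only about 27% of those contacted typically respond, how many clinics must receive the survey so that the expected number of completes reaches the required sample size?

471

For 90% confidence, z = 1.645.
Completed interviews needed: n₀ = 1.645² × 0.2500 / 0.073² ≈ 126.95 → 127.
At a 27% response rate, contacts needed = 127 / 0.27 ≈ 470.37 → 471.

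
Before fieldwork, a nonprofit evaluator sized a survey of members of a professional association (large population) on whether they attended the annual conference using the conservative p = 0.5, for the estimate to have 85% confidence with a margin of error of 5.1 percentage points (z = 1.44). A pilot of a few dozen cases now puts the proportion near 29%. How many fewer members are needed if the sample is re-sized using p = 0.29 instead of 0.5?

35

Conservative (p = 0.5): n = 1.44² × 0.25 / 0.051² ≈ 199.31 → 200.
Using p = 0.29: p(1−p) = 0.2059, so n = 1.44² × 0.2059 / 0.051² ≈ 164.15 → 165.
Reduction: 200 − 165 = 35.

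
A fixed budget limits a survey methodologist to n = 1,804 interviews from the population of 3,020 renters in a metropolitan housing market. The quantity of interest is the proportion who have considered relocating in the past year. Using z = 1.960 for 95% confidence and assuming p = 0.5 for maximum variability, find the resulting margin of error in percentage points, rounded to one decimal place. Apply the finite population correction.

1.5

Finite-population factor: (N−n)/(N−1) = (3020−1804)/(3020−1) = 0.4028.
SE(p̂) = √[p(1−p)/n · (N−n)/(N−1)] = √[0.2500/1804 × 0.4028] = 0.00747.
E = z × SE = 1.960 × 0.00747 = 0.01464 ≈ 1.5 percentage points.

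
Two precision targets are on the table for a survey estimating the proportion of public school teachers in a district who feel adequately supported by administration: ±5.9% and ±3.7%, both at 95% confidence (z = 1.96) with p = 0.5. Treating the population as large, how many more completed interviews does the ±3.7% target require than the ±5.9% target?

426

At ±5.9%: n = 1.96² × 0.2500 / 0.059² ≈ 275.90 → 276.
At ±3.7%: n = 1.96² × 0.2500 / 0.037² ≈ 701.53 → 702.
Additional respondents: 702 − 276 = 426.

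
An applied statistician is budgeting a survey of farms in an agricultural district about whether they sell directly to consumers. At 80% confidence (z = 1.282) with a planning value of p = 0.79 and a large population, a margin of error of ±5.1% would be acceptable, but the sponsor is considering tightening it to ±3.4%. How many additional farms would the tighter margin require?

At ±5.1%: n = 1.282² × 0.1659 / 0.051² ≈ 104.83 → 105.
At ±3.4%: n = 1.282² × 0.1659 / 0.034² ≈ 235.87 → 236.
Additional respondents: 236 − 105 = 131.

131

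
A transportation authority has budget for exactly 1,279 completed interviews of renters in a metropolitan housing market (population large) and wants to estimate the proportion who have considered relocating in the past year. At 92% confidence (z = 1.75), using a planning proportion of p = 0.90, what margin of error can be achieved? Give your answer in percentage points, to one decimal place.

1.5

SE(p̂) = √[p(1−p)/n] = √[0.0900/1279] = 0.00839.
E = z × SE = 1.75 × 0.00839 = 0.01468, or 1.5 percentage points.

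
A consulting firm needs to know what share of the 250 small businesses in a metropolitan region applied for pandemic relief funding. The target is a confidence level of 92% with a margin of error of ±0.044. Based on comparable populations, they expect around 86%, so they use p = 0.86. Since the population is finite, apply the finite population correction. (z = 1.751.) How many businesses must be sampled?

Unadjusted: n₀ = 1.751² × 0.86 × 0.14 / 0.044² ≈ 190.67, so n₀ = 191.
Finite population correction with N = 250: n = n₀ / (1 + (n₀−1)/N) = 191 / (1 + 190/250) = 191 / 1.7600 ≈ 108.52.
Rounding up, n = 109.

109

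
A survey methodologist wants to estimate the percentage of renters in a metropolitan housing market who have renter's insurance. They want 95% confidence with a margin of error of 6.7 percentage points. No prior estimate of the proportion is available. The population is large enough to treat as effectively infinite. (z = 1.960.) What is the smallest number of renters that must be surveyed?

214

With no prior estimate, use p = 0.5, giving p(1−p) = 0.25.
n = z²·p(1−p)/E² = 1.960² × 0.2500 / 0.067² = 3.8416 × 0.2500 / 0.004489 ≈ 213.95.
Rounding up gives n = 214.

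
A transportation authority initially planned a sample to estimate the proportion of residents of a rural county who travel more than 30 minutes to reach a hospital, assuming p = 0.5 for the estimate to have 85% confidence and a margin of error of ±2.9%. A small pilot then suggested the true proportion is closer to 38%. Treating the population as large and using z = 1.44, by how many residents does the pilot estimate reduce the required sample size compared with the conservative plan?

36

Conservative (p = 0.5): n = 1.44² × 0.25 / 0.029² ≈ 616.41 → 617.
Using p = 0.38: p(1−p) = 0.2356, so n = 1.44² × 0.2356 / 0.029² ≈ 580.90 → 581.
Reduction: 617 − 581 = 36.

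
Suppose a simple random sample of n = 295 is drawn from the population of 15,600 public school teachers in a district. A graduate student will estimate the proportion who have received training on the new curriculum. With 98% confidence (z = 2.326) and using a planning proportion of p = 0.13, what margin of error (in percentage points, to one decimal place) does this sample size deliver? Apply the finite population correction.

4.5

Finite-population factor: (N−n)/(N−1) = (15600−295)/(15600−1) = 0.9812.
SE(p̂) = √[p(1−p)/n · (N−n)/(N−1)] = √[0.1131/295 × 0.9812] = 0.01939.
E = z × SE = 2.326 × 0.01939 = 0.04511 ≈ 4.5 percentage points.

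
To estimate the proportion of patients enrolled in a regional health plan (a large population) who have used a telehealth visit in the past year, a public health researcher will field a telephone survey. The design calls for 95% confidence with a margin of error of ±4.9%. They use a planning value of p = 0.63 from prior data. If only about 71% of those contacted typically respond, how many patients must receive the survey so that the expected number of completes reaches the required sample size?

For 95% confidence, z = 1.96.
Completed interviews needed: n₀ = 1.96² × 0.2331 / 0.049² ≈ 372.96 → 373.
At a 71% response rate, contacts needed = 373 / 0.71 ≈ 525.35 → 526.

526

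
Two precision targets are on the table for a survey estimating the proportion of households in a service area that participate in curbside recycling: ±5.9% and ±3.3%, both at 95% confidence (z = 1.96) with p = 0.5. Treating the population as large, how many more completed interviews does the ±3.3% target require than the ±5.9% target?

606

At ±5.9%: n = 1.96² × 0.2500 / 0.059² ≈ 275.90 → 276.
At ±3.3%: n = 1.96² × 0.2500 / 0.033² ≈ 881.91 → 882.
Additional respondents: 882 − 276 = 606.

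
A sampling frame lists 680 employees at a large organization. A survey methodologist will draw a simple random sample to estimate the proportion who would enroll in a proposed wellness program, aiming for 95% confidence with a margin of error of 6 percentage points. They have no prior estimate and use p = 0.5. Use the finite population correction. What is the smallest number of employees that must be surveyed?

For 95% confidence, z = 1.960.
Unadjusted: n₀ = 1.960² × 0.50 × 0.50 / 0.060² ≈ 266.78, so n₀ = 267.
Finite population correction with N = 680: n = n₀ / (1 + (n₀−1)/N) = 267 / (1 + 266/680) = 267 / 1.3912 ≈ 191.92.
Rounding up, n = 192.

192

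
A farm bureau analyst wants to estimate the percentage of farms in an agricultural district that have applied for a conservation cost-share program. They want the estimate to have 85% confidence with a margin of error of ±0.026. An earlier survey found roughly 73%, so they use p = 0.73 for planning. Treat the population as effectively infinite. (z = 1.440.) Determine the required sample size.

605

With p = 0.73, p(1−p) = 0.1971.
n = z²·p(1−p)/E² = 1.440² × 0.1971 / 0.026² = 2.0736 × 0.1971 / 0.000676 ≈ 604.60.
Rounding up gives n = 605.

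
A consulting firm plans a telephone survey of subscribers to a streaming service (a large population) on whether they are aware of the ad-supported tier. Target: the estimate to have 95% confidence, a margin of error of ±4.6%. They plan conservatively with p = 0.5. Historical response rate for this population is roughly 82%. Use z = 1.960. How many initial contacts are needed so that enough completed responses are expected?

554

Completed interviews needed: n₀ = 1.960² × 0.2500 / 0.046² ≈ 453.88 → 454.
At an 82% response rate, contacts needed = 454 / 0.82 ≈ 553.66 → 554.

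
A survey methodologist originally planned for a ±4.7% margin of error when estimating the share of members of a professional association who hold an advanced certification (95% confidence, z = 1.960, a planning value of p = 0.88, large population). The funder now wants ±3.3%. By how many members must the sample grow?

At ±4.7%: n = 1.960² × 0.1056 / 0.047² ≈ 183.65 → 184.
At ±3.3%: n = 1.960² × 0.1056 / 0.033² ≈ 372.52 → 373.
Additional respondents: 373 − 184 = 189.

189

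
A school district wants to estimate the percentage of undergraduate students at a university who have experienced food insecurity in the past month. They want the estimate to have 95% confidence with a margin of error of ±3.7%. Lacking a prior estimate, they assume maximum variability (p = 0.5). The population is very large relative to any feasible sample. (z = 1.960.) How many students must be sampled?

With p = 0.5, p(1−p) = 0.25.
n = z²·p(1−p)/E² = 1.960² × 0.2500 / 0.037² = 3.8416 × 0.2500 / 0.001369 ≈ 701.53.
Rounding up gives n = 702.

702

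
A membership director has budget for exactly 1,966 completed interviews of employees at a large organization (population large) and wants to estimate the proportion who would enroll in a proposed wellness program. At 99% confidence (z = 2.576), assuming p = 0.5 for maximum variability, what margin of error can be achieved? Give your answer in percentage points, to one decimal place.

SE(p̂) = √[p(1−p)/n] = √[0.2500/1966] = 0.01128.
E = z × SE = 2.576 × 0.01128 = 0.02905, or 2.9 percentage points.

2.9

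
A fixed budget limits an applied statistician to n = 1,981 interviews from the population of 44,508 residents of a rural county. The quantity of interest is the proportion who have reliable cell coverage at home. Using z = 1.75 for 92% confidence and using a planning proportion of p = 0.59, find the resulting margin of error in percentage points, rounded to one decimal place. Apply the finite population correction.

Finite-population factor: (N−n)/(N−1) = (44508−1981)/(44508−1) = 0.9555.
SE(p̂) = √[p(1−p)/n · (N−n)/(N−1)] = √[0.2419/1981 × 0.9555] = 0.01080.
E = z × SE = 1.75 × 0.01080 = 0.01890 ≈ 1.9 percentage points.

1.9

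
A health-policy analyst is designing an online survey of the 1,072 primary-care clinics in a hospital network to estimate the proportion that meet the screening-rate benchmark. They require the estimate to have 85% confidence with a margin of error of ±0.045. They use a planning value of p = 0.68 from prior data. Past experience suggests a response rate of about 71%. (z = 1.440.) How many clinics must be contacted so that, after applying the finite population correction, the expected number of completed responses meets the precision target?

Completed interviews needed (unadjusted): n₀ = 1.440² × 0.2176 / 0.045² ≈ 222.82 → 223.
FPC for N = 1,072: n = 223 / (1 + 222/1072) = 223 / 1.2071 ≈ 184.74 → 185.
At a 71% response rate, contacts needed = 185 / 0.71 ≈ 260.56 → 261.

261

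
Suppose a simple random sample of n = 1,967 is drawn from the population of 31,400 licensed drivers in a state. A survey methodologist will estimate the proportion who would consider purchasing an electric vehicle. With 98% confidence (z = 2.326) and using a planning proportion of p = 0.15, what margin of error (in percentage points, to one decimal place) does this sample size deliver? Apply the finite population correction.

Finite-population factor: (N−n)/(N−1) = (31400−1967)/(31400−1) = 0.9374.
SE(p̂) = √[p(1−p)/n · (N−n)/(N−1)] = √[0.1275/1967 × 0.9374] = 0.00779.
E = z × SE = 2.326 × 0.00779 = 0.01813 ≈ 1.8 percentage points.

1.8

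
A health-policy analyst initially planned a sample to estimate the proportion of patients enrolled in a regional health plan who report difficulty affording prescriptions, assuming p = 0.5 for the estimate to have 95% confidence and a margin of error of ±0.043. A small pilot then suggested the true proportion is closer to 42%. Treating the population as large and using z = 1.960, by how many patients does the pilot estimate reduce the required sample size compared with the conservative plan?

13

Conservative (p = 0.5): n = 1.960² × 0.25 / 0.043² ≈ 519.42 → 520.
Using p = 0.42: p(1−p) = 0.2436, so n = 1.960² × 0.2436 / 0.043² ≈ 506.12 → 507.
Reduction: 520 − 507 = 13.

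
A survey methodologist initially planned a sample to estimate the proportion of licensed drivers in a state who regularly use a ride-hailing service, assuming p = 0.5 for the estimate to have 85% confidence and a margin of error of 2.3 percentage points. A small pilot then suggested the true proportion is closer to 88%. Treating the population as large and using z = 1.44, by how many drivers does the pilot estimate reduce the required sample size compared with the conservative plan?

566

Conservative (p = 0.5): n = 1.44² × 0.25 / 0.023² ≈ 979.96 → 980.
Using p = 0.88: p(1−p) = 0.1056, so n = 1.44² × 0.1056 / 0.023² ≈ 413.94 → 414.
Reduction: 980 − 414 = 566.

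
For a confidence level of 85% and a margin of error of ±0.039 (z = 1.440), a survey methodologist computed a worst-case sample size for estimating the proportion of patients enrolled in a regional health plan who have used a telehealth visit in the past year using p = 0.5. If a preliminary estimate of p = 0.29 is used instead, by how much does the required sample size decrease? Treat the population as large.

60

Conservative (p = 0.5): n = 1.440² × 0.25 / 0.039² ≈ 340.83 → 341.
Using p = 0.29: p(1−p) = 0.2059, so n = 1.440² × 0.2059 / 0.039² ≈ 280.71 → 281.
Reduction: 341 − 281 = 60.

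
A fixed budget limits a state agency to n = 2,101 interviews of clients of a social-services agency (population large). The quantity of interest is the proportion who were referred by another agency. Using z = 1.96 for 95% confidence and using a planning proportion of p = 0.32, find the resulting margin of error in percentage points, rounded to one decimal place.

2.0

SE(p̂) = √[p(1−p)/n] = √[0.2176/2101] = 0.01018.
E = z × SE = 1.96 × 0.01018 = 0.01995, or 2.0 percentage points.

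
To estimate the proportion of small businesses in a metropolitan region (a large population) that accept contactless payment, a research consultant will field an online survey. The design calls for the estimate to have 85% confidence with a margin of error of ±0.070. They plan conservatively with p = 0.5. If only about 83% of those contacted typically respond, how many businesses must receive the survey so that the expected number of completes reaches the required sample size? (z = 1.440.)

Completed interviews needed: n₀ = 1.440² × 0.2500 / 0.070² ≈ 105.80 → 106.
At an 83% response rate, contacts needed = 106 / 0.83 ≈ 127.71 → 128.

128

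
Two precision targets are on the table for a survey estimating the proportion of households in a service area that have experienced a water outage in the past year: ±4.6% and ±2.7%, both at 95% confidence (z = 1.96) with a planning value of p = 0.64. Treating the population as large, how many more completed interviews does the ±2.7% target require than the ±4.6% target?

796

At ±4.6%: n = 1.96² × 0.2304 / 0.046² ≈ 418.29 → 419.
At ±2.7%: n = 1.96² × 0.2304 / 0.027² ≈ 1214.14 → 1215.
Additional respondents: 1215 − 419 = 796.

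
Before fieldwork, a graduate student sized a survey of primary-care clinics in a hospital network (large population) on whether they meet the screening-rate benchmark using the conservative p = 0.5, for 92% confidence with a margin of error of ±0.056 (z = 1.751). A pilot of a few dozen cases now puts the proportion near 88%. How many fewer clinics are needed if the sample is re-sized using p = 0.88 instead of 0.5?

141

Conservative (p = 0.5): n = 1.751² × 0.25 / 0.056² ≈ 244.42 → 245.
Using p = 0.88: p(1−p) = 0.1056, so n = 1.751² × 0.1056 / 0.056² ≈ 103.24 → 104.
Reduction: 245 − 104 = 141.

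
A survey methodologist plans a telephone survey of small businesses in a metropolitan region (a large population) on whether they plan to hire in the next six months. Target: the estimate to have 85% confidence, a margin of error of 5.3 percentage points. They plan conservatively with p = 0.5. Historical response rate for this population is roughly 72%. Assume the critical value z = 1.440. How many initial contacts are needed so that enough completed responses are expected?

257

Completed interviews needed: n₀ = 1.440² × 0.2500 / 0.053² ≈ 184.55 → 185.
At a 72% response rate, contacts needed = 185 / 0.72 ≈ 256.94 → 257.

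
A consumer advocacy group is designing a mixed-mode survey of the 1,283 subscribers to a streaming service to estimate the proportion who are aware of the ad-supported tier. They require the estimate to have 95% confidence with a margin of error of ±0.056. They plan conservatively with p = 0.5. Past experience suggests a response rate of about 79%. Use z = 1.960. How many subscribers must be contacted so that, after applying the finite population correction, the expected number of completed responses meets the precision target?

Completed interviews needed (unadjusted): n₀ = 1.960² × 0.2500 / 0.056² ≈ 306.25 → 307.
FPC for N = 1,283: n = 307 / (1 + 306/1283) = 307 / 1.2385 ≈ 247.88 → 248.
At a 79% response rate, contacts needed = 248 / 0.79 ≈ 313.92 → 314.

314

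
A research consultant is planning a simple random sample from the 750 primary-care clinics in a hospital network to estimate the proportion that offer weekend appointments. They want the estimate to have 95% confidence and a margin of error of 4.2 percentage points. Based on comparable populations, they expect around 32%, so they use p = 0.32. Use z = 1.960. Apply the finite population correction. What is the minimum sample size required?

291

Unadjusted: n₀ = 1.960² × 0.32 × 0.68 / 0.042² ≈ 473.88, so n₀ = 474.
Finite population correction with N = 750: n = n₀ / (1 + (n₀−1)/N) = 474 / (1 + 473/750) = 474 / 1.6307 ≈ 290.68.
Rounding up, n = 291.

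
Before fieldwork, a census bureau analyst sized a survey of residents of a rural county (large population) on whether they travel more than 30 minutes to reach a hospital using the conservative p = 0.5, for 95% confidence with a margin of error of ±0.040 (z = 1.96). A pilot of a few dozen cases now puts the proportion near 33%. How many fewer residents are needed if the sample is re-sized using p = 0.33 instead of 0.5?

70

Conservative (p = 0.5): n = 1.96² × 0.25 / 0.040² ≈ 600.25 → 601.
Using p = 0.33: p(1−p) = 0.2211, so n = 1.96² × 0.2211 / 0.040² ≈ 530.86 → 531.
Reduction: 601 − 531 = 70.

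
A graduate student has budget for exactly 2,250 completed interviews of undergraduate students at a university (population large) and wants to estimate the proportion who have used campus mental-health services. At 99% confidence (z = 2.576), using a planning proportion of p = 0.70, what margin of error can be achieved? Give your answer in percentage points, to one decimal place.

SE(p̂) = √[p(1−p)/n] = √[0.2100/2250] = 0.00966.
E = z × SE = 2.576 × 0.00966 = 0.02489, or 2.5 percentage points.

2.5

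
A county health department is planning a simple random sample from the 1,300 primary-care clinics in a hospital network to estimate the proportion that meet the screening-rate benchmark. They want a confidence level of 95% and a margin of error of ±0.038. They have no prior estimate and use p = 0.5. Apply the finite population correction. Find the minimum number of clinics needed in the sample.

For 95% confidence, z = 1.960.
Unadjusted: n₀ = 1.960² × 0.50 × 0.50 / 0.038² ≈ 665.10, so n₀ = 666.
Finite population correction with N = 1,300: n = n₀ / (1 + (n₀−1)/N) = 666 / (1 + 665/1300) = 666 / 1.5115 ≈ 440.61.
Rounding up, n = 441.

441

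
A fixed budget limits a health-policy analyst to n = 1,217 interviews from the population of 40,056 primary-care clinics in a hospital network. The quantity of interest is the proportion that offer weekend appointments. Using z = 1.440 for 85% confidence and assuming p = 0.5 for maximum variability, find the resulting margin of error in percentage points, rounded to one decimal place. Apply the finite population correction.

Finite-population factor: (N−n)/(N−1) = (40056−1217)/(40056−1) = 0.9696.
SE(p̂) = √[p(1−p)/n · (N−n)/(N−1)] = √[0.2500/1217 × 0.9696] = 0.01411.
E = z × SE = 1.440 × 0.01411 = 0.02032 ≈ 2.0 percentage points.

2.0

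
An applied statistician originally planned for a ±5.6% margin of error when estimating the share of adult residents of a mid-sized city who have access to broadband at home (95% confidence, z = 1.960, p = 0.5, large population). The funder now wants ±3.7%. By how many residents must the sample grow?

At ±5.6%: n = 1.960² × 0.2500 / 0.056² ≈ 306.25 → 307.
At ±3.7%: n = 1.960² × 0.2500 / 0.037² ≈ 701.53 → 702.
Additional respondents: 702 − 307 = 395.

395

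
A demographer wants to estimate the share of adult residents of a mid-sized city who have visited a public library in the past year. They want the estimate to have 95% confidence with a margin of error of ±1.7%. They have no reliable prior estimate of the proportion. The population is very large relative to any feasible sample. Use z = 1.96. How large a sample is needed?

With no prior estimate, use p = 0.5, giving p(1−p) = 0.25.
n = z²·p(1−p)/E² = 1.96² × 0.2500 / 0.017² = 3.8416 × 0.2500 / 0.000289 ≈ 3323.18.
Rounding up gives n = 3324.

3324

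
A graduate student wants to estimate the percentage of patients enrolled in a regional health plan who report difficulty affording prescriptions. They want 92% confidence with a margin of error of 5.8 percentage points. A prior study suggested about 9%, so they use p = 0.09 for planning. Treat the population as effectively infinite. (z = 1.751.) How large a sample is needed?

With p = 0.09, p(1−p) = 0.0819.
n = z²·p(1−p)/E² = 1.751² × 0.0819 / 0.058² = 3.0660 × 0.0819 / 0.003364 ≈ 74.64.
Rounding up gives n = 75.

75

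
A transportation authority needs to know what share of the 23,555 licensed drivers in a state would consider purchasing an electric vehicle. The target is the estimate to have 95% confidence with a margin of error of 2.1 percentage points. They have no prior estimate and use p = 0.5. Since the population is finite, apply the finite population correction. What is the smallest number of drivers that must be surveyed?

For 95% confidence, z = 1.960.
Unadjusted: n₀ = 1.960² × 0.50 × 0.50 / 0.021² ≈ 2177.78, so n₀ = 2178.
Finite population correction with N = 23,555: n = n₀ / (1 + (n₀−1)/N) = 2178 / (1 + 2177/23555) = 2178 / 1.0924 ≈ 1993.74.
Rounding up, n = 1994.

1994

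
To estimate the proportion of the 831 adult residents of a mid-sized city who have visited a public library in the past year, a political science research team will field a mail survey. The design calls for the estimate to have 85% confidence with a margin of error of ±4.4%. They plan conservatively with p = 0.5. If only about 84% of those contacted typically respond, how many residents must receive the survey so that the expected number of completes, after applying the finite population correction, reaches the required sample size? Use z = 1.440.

Completed interviews needed (unadjusted): n₀ = 1.440² × 0.2500 / 0.044² ≈ 267.77 → 268.
FPC for N = 831: n = 268 / (1 + 267/831) = 268 / 1.3213 ≈ 202.83 → 203.
At an 84% response rate, contacts needed = 203 / 0.84 ≈ 241.67 → 242.

242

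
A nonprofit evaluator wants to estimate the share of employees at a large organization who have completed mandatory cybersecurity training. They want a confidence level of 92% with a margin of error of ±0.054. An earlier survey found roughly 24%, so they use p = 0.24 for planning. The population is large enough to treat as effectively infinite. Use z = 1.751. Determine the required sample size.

With p = 0.24, p(1−p) = 0.1824.
n = z²·p(1−p)/E² = 1.751² × 0.1824 / 0.054² = 3.0660 × 0.1824 / 0.002916 ≈ 191.78.
Rounding up gives n = 192.

192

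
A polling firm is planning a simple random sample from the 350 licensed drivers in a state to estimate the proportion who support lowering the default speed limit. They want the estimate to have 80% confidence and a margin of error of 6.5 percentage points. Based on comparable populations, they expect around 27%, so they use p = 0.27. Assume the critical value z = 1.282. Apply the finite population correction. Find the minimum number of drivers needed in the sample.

64

Unadjusted: n₀ = 1.282² × 0.27 × 0.73 / 0.065² ≈ 76.67, so n₀ = 77.
Finite population correction with N = 350: n = n₀ / (1 + (n₀−1)/N) = 77 / (1 + 76/350) = 77 / 1.2171 ≈ 63.26.
Rounding up, n = 64.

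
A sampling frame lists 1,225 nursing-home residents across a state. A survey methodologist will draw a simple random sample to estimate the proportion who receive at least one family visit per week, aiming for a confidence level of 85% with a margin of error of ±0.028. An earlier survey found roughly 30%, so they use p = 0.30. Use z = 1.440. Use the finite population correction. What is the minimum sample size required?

383

Unadjusted: n₀ = 1.440² × 0.30 × 0.70 / 0.028² ≈ 555.43, so n₀ = 556.
Finite population correction with N = 1,225: n = n₀ / (1 + (n₀−1)/N) = 556 / (1 + 555/1225) = 556 / 1.4531 ≈ 382.64.
Rounding up, n = 383.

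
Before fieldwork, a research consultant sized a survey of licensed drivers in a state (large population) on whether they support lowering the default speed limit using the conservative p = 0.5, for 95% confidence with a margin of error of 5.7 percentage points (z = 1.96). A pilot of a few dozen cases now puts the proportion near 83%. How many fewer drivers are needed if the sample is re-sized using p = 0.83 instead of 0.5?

129

Conservative (p = 0.5): n = 1.96² × 0.25 / 0.057² ≈ 295.60 → 296.
Using p = 0.83: p(1−p) = 0.1411, so n = 1.96² × 0.1411 / 0.057² ≈ 166.84 → 167.
Reduction: 296 − 167 = 129.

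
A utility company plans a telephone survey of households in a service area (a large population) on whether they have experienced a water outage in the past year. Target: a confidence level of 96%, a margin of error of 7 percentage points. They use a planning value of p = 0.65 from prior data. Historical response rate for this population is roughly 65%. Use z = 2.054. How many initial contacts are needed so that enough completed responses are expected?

302

Completed interviews needed: n₀ = 2.054² × 0.2275 / 0.070² ≈ 195.88 → 196.
At a 65% response rate, contacts needed = 196 / 0.65 ≈ 301.54 → 302.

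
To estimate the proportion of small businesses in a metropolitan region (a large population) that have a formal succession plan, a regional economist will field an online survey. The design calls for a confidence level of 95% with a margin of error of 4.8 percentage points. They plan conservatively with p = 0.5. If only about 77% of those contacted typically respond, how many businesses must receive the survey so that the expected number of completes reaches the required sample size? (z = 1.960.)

Completed interviews needed: n₀ = 1.960² × 0.2500 / 0.048² ≈ 416.84 → 417.
At a 77% response rate, contacts needed = 417 / 0.77 ≈ 541.56 → 542.

542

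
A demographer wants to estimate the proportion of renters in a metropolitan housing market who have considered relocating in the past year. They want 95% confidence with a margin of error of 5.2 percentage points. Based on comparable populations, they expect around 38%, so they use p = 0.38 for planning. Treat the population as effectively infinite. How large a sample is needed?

For 95% confidence, z = 1.960.
With p = 0.38, p(1−p) = 0.2356.
n = z²·p(1−p)/E² = 1.960² × 0.2356 / 0.052² = 3.8416 × 0.2356 / 0.002704 ≈ 334.72.
Rounding up gives n = 335.

335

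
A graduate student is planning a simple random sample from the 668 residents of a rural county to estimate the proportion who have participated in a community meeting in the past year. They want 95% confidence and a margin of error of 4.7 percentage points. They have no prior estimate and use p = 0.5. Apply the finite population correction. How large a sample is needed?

For 95% confidence, z = 1.960.
Unadjusted: n₀ = 1.960² × 0.50 × 0.50 / 0.047² ≈ 434.77, so n₀ = 435.
Finite population correction with N = 668: n = n₀ / (1 + (n₀−1)/N) = 435 / (1 + 434/668) = 435 / 1.6497 ≈ 263.68.
Rounding up, n = 264.

264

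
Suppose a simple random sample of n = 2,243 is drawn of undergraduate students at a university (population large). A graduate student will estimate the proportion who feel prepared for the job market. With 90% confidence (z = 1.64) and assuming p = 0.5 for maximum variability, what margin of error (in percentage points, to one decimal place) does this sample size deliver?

1.7

SE(p̂) = √[p(1−p)/n] = √[0.2500/2243] = 0.01056.
E = z × SE = 1.64 × 0.01056 = 0.01731, or 1.7 percentage points.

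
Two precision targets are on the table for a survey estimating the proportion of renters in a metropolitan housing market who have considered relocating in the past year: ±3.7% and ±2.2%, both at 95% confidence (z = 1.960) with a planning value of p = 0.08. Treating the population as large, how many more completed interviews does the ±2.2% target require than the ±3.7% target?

378

At ±3.7%: n = 1.960² × 0.0736 / 0.037² ≈ 206.53 → 207.
At ±2.2%: n = 1.960² × 0.0736 / 0.022² ≈ 584.18 → 585.
Additional respondents: 585 − 207 = 378.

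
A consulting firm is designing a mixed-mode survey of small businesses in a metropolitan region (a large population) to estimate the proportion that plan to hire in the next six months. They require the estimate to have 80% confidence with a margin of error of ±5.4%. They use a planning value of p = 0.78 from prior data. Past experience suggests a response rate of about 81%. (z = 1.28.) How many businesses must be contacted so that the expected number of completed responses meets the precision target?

Completed interviews needed: n₀ = 1.28² × 0.1716 / 0.054² ≈ 96.42 → 97.
At an 81% response rate, contacts needed = 97 / 0.81 ≈ 119.75 → 120.

120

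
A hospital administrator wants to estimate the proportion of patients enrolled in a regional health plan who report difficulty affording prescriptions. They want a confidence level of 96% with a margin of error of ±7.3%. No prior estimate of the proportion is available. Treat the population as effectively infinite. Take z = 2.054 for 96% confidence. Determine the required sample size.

198

With no prior estimate, use p = 0.5, giving p(1−p) = 0.25.
n = z²·p(1−p)/E² = 2.054² × 0.2500 / 0.073² = 4.2189 × 0.2500 / 0.005329 ≈ 197.92.
Rounding up gives n = 198.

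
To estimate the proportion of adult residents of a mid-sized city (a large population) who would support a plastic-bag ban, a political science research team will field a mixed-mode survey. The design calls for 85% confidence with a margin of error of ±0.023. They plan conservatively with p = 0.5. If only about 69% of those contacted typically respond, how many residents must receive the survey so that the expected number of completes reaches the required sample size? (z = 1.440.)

Completed interviews needed: n₀ = 1.440² × 0.2500 / 0.023² ≈ 979.96 → 980.
At a 69% response rate, contacts needed = 980 / 0.69 ≈ 1420.29 → 1421.

1421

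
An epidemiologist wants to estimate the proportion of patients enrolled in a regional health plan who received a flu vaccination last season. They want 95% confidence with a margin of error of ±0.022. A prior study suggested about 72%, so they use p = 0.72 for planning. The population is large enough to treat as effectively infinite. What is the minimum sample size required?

For 95% confidence, z = 1.960.
With p = 0.72, p(1−p) = 0.2016.
n = z²·p(1−p)/E² = 1.960² × 0.2016 / 0.022² = 3.8416 × 0.2016 / 0.000484 ≈ 1600.14.
Rounding up gives n = 1601.

1601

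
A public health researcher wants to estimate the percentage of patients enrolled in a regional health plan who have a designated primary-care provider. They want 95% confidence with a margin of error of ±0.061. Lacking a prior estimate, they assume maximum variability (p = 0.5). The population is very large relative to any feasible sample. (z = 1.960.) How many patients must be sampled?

With p = 0.5, p(1−p) = 0.25.
n = z²·p(1−p)/E² = 1.960² × 0.2500 / 0.061² = 3.8416 × 0.2500 / 0.003721 ≈ 258.10.
Rounding up gives n = 259.

259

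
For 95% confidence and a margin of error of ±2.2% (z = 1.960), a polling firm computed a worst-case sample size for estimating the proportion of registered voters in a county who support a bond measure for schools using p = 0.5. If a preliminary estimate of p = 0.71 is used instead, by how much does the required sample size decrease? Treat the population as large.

Conservative (p = 0.5): n = 1.960² × 0.25 / 0.022² ≈ 1984.30 → 1985.
Using p = 0.71: p(1−p) = 0.2059, so n = 1.960² × 0.2059 / 0.022² ≈ 1634.27 → 1635.
Reduction: 1985 − 1635 = 350.

350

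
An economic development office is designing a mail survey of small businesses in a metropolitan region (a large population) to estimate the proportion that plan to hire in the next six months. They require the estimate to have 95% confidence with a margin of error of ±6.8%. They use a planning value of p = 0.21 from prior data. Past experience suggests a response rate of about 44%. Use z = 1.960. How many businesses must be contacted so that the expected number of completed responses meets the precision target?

314

Completed interviews needed: n₀ = 1.960² × 0.1659 / 0.068² ≈ 137.83 → 138.
At a 44% response rate, contacts needed = 138 / 0.44 ≈ 313.64 → 314.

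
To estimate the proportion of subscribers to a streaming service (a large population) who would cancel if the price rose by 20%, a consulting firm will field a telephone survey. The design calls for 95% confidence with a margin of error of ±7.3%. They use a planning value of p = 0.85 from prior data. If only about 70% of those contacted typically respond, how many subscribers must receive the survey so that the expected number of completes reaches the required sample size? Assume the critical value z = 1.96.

132

Completed interviews needed: n₀ = 1.96² × 0.1275 / 0.073² ≈ 91.91 → 92.
At a 70% response rate, contacts needed = 92 / 0.70 ≈ 131.43 → 132.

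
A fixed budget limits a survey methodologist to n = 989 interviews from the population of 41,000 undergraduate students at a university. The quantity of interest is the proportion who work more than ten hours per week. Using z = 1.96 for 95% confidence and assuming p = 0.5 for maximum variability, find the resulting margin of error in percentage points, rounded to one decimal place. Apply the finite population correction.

Finite-population factor: (N−n)/(N−1) = (41000−989)/(41000−1) = 0.9759.
SE(p̂) = √[p(1−p)/n · (N−n)/(N−1)] = √[0.2500/989 × 0.9759] = 0.01571.
E = z × SE = 1.96 × 0.01571 = 0.03078 ≈ 3.1 percentage points.

3.1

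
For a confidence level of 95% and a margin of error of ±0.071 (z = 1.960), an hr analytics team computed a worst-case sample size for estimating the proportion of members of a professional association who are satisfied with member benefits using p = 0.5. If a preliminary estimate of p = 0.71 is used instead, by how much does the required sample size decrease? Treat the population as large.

Conservative (p = 0.5): n = 1.960² × 0.25 / 0.071² ≈ 190.52 → 191.
Using p = 0.71: p(1−p) = 0.2059, so n = 1.960² × 0.2059 / 0.071² ≈ 156.91 → 157.
Reduction: 191 − 157 = 34.

34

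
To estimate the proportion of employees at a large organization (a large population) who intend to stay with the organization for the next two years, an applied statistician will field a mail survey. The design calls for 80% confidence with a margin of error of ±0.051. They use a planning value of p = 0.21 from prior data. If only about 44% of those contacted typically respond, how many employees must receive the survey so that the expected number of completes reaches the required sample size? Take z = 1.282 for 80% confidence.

Completed interviews needed: n₀ = 1.282² × 0.1659 / 0.051² ≈ 104.83 → 105.
At a 44% response rate, contacts needed = 105 / 0.44 ≈ 238.64 → 239.

239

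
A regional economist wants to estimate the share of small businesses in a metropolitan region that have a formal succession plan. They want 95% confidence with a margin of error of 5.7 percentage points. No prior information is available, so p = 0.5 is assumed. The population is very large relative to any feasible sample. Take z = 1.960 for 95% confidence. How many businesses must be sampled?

With p = 0.5, p(1−p) = 0.25.
n = z²·p(1−p)/E² = 1.960² × 0.2500 / 0.057² = 3.8416 × 0.2500 / 0.003249 ≈ 295.60.
Rounding up gives n = 296.

296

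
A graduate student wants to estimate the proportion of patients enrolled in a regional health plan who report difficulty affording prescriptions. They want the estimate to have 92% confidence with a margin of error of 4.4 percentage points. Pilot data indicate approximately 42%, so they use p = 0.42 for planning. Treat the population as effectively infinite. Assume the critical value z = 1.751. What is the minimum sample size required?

With p = 0.42, p(1−p) = 0.2436.
n = z²·p(1−p)/E² = 1.751² × 0.2436 / 0.044² = 3.0660 × 0.2436 / 0.001936 ≈ 385.78.
Rounding up gives n = 386.

386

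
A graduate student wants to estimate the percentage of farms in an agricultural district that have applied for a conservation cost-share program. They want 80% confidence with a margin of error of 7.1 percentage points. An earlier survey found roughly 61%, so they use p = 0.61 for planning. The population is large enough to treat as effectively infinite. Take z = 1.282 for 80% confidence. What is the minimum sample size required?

78

With p = 0.61, p(1−p) = 0.2379.
n = z²·p(1−p)/E² = 1.282² × 0.2379 / 0.071² = 1.6435 × 0.2379 / 0.005041 ≈ 77.56.
Rounding up gives n = 78.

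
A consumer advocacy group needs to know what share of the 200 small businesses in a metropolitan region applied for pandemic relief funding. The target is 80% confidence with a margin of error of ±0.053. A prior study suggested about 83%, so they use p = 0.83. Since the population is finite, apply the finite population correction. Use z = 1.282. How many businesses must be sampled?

59

Unadjusted: n₀ = 1.282² × 0.83 × 0.17 / 0.053² ≈ 82.56, so n₀ = 83.
Finite population correction with N = 200: n = n₀ / (1 + (n₀−1)/N) = 83 / (1 + 82/200) = 83 / 1.4100 ≈ 58.87.
Rounding up, n = 59.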